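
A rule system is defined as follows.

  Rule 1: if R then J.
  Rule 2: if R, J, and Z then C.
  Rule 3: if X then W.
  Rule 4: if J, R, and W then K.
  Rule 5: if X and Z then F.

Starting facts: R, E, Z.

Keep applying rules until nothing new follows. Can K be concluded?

K would need J, R, and W (Rule 4), but W is never established.

No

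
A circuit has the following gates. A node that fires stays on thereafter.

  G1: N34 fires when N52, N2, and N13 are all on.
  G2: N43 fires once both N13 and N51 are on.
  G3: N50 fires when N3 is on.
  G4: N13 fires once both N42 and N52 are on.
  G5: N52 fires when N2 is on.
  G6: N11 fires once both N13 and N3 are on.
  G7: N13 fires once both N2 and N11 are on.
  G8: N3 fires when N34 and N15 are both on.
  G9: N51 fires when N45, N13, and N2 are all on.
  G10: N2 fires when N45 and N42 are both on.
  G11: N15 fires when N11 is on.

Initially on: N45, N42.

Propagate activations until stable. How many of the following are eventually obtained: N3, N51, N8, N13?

2

N45 and N42 are on, so N2 fires (G10).
N2 is on, so N52 fires (G5).
G4: N42 and N52 on → N13 on.
G9: N45, N13, and N2 on → N51 on.
N3 would need N34 and N15 (G8), but N15 never turns on.
N51: reached.
No rule produces N8, and it is not given.
N13: reached.
Reached: N51 and N13 — 2 of the 4.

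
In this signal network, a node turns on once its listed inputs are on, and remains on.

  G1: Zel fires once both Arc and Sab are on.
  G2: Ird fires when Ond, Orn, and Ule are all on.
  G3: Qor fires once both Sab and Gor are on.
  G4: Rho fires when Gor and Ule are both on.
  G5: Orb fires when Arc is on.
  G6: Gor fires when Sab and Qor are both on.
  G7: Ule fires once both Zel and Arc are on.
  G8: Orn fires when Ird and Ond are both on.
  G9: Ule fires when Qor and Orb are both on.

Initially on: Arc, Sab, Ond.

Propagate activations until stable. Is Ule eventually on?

Yes

Arc and Sab are on, so Zel fires (G1).
Zel and Arc are on, so Ule fires (G7).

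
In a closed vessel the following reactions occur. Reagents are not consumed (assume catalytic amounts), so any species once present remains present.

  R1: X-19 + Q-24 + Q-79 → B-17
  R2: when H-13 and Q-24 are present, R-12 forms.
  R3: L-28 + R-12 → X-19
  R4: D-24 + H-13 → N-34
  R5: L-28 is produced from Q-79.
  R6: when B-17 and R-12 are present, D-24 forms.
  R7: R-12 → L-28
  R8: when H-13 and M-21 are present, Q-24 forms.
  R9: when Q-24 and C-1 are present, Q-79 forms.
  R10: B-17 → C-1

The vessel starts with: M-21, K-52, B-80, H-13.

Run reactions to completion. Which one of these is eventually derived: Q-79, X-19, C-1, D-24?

X-19

H-13 and M-21 present → Q-24 forms (R8).
H-13 and Q-24 present → R-12 forms (R2).
R-12 present → L-28 forms (R7).
L-28 and R-12 present → X-19 forms (R3).
D-24 would need B-17 and R-12 (R6), but B-17 never forms. C-1 would need B-17 (R10), but B-17 never forms. Q-79 would need Q-24 and C-1 (R9), but C-1 never forms.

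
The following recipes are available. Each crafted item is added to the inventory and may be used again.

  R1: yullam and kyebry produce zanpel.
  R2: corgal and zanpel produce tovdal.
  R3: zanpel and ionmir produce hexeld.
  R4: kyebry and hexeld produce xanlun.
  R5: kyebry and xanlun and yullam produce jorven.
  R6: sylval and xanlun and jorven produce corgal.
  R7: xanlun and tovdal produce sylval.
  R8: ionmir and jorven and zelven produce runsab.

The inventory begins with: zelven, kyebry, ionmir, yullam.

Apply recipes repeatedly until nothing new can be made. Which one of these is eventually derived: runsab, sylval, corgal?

yullam and kyebry → zanpel (R1).
Using R3, zanpel and ionmir make hexeld.
kyebry and hexeld → xanlun (R4).
Using R5, kyebry, xanlun, and yullam make jorven.
ionmir and jorven and zelven → runsab (R8).
corgal would need sylval, xanlun, and jorven (R6), but sylval is never obtained. sylval would need xanlun and tovdal (R7), but tovdal is never obtained.

runsab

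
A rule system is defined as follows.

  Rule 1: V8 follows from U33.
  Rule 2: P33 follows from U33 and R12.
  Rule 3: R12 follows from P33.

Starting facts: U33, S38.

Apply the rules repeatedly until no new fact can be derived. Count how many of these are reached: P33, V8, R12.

1

From U33, Rule 1 gives V8.
P33 would need U33 and R12 (Rule 2), but R12 is never established.
V8: reached.
R12 would need P33 (Rule 3), but P33 is never established.
Reached: V8 — 1 of the 3.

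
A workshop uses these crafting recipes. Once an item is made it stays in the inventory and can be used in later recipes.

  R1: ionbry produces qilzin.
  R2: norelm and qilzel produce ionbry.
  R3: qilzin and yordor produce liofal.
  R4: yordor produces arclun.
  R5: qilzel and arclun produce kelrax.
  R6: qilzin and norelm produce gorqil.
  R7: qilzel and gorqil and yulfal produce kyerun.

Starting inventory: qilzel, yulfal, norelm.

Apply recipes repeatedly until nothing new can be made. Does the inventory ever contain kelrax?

kelrax would need qilzel and arclun (R5), but arclun is never obtained.

No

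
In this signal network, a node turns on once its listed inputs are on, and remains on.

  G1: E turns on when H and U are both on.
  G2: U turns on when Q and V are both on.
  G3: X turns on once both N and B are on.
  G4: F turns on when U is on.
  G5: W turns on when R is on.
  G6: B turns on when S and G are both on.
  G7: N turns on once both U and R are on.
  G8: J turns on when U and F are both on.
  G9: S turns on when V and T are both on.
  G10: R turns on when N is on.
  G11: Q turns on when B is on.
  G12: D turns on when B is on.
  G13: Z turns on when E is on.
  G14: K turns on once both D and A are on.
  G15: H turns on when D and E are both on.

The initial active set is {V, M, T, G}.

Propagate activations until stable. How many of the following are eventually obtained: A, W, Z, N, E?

No rule produces A, and it is not given.
W would need R (G5), but R never turns on.
Z would need E (G13), but E never turns on.
N would need U and R (G7), but R never turns on.
E would need H and U (G1), but H never turns on.
None of the 5 are reached.

0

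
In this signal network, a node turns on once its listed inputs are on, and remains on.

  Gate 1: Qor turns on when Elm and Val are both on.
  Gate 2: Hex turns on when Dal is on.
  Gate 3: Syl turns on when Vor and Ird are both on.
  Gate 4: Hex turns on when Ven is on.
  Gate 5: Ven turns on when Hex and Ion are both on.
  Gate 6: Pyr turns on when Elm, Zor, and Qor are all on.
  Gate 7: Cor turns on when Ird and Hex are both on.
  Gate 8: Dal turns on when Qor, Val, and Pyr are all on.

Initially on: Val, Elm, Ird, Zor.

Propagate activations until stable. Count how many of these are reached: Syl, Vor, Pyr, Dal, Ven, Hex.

3

Elm and Val are on, so Qor turns on (Gate 1).
Elm, Zor, and Qor are on, so Pyr turns on (Gate 6).
Qor, Val, and Pyr are on, so Dal turns on (Gate 8).
Gate 2: Dal on → Hex on.
Syl would need Vor and Ird (Gate 3), but Vor never turns on.
No rule produces Vor, and it is not given.
Pyr: reached.
Dal: reached.
Ven would need Hex and Ion (Gate 5), but Ion never turns on.
Hex: reached.
Reached: Pyr, Dal, and Hex — 3 of the 6.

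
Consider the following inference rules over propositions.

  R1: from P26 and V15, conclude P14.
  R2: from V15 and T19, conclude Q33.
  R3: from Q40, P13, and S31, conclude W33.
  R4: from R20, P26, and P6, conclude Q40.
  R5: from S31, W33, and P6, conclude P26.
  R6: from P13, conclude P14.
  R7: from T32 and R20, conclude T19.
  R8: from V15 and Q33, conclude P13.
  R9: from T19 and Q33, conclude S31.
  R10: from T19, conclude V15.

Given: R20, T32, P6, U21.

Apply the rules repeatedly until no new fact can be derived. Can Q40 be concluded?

No

Q40 would need R20, P26, and P6 (R4), but P26 is never established.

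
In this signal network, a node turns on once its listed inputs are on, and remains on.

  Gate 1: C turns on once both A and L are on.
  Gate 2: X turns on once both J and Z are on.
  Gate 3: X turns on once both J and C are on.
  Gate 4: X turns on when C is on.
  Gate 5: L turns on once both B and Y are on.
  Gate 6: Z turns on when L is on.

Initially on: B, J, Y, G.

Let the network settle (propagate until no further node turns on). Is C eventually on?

C would need A and L (Gate 1), but A never turns on.

No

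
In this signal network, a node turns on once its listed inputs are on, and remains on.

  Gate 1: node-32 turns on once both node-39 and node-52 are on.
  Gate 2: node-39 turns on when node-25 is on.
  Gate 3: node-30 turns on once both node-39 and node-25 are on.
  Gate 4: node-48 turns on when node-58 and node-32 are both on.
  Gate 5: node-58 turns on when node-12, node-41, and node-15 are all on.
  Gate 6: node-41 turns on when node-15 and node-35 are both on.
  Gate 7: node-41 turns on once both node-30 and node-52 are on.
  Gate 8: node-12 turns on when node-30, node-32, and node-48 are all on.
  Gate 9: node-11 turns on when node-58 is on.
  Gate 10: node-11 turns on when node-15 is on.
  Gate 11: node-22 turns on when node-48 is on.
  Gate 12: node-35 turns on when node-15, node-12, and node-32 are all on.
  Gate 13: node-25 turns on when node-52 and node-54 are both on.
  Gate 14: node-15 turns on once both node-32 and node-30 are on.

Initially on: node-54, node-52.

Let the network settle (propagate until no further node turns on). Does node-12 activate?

No

node-12 would need node-30, node-32, and node-48 (Gate 8), but node-48 never turns on.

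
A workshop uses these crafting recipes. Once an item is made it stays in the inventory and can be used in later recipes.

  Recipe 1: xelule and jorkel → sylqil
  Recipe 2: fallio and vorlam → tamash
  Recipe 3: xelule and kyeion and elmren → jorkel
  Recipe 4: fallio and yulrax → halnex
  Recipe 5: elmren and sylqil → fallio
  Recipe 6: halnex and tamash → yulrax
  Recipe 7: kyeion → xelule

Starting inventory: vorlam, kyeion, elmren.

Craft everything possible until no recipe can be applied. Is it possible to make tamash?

Yes

Using Recipe 7, kyeion makes xelule.
Using Recipe 3, xelule, kyeion, and elmren make jorkel.
Using Recipe 1, xelule and jorkel make sylqil.
Using Recipe 5, elmren and sylqil make fallio.
fallio and vorlam → tamash (Recipe 2).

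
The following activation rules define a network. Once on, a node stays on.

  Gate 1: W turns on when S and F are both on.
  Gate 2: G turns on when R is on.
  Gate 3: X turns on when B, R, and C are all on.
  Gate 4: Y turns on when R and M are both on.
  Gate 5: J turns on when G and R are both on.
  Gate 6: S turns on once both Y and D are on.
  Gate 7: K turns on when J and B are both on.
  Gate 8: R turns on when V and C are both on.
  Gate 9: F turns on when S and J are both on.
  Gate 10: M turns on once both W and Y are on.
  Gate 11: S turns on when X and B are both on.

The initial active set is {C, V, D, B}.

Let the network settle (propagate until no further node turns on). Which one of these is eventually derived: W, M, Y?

W

Gate 8: V and C on → R on.
Gate 2: R on → G on.
B, R, and C are on, so X turns on (Gate 3).
X and B are on, so S turns on (Gate 11).
Gate 5: G and R on → J on.
S and J are on, so F turns on (Gate 9).
S and F are on, so W turns on (Gate 1).
M would need W and Y (Gate 10), but Y never turns on. Y would need R and M (Gate 4), but M never turns on.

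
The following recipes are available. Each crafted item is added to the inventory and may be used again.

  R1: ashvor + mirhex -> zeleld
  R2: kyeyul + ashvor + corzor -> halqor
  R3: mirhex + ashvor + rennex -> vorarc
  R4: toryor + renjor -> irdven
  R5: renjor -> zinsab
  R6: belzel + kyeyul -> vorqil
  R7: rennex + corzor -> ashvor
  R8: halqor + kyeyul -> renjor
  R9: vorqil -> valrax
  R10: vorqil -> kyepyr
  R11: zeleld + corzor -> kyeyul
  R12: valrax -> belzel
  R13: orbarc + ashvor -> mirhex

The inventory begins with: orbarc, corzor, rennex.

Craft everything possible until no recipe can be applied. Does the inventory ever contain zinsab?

rennex + corzor -> ashvor (R7).
orbarc + ashvor -> mirhex (R13).
Using R1, ashvor and mirhex make zeleld.
zeleld + corzor -> kyeyul (R11).
kyeyul + ashvor + corzor -> halqor (R2).
Using R8, halqor and kyeyul make renjor.
renjor -> zinsab (R5).

Yes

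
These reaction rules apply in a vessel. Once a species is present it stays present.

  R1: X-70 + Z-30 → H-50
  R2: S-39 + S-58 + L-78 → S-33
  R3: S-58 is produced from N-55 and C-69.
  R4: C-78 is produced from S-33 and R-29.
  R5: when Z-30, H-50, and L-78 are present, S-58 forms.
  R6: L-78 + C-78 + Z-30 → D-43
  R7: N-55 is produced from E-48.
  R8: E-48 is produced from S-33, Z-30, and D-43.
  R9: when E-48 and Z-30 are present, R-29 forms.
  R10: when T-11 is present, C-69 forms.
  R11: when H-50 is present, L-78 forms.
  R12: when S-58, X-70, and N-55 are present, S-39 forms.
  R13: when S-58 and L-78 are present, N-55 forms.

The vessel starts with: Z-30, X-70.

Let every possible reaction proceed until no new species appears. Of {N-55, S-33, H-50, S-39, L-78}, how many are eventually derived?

X-70 and Z-30 present → H-50 forms (R1).
H-50 present → L-78 forms (R11).
Z-30, H-50, and L-78 present → S-58 forms (R5).
S-58 and L-78 present → N-55 forms (R13).
S-58, X-70, and N-55 present → S-39 forms (R12).
S-39, S-58, and L-78 present → S-33 forms (R2).
N-55: reached.
S-33: reached.
H-50: reached.
S-39: reached.
L-78: reached.
All 5 are reached.

5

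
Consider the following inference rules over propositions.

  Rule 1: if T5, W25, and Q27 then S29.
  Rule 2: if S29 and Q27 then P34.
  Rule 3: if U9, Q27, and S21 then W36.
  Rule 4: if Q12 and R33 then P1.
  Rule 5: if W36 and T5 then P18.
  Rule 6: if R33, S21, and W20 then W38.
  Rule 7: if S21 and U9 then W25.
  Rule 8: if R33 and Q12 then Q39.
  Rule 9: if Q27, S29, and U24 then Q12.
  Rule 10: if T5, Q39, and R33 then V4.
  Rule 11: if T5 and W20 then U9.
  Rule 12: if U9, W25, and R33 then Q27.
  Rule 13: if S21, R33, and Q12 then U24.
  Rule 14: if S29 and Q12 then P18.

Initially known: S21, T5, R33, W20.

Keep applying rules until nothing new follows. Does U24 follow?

U24 would need S21, R33, and Q12 (Rule 13), but Q12 is never established.

No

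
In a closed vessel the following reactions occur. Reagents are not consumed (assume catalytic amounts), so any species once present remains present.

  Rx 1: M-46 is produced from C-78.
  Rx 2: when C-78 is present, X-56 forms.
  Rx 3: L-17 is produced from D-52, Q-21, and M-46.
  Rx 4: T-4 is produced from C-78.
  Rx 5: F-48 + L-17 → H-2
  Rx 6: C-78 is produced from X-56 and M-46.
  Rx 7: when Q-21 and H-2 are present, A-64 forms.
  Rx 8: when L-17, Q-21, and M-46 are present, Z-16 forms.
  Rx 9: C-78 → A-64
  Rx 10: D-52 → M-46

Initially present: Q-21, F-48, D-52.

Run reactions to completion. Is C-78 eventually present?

C-78 would need X-56 and M-46 (Rx 6), but X-56 never forms.

No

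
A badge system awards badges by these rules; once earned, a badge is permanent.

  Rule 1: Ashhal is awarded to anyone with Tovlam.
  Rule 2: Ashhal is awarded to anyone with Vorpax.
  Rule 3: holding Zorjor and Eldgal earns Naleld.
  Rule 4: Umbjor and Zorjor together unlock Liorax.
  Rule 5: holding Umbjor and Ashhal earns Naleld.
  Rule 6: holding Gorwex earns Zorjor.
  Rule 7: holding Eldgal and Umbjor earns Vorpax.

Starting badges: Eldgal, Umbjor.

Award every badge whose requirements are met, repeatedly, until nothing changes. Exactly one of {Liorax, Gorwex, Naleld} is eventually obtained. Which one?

With Eldgal and Umbjor, Vorpax is earned (Rule 7).
With Vorpax, Ashhal is earned (Rule 2).
With Umbjor and Ashhal, Naleld is earned (Rule 5).
Liorax would need Umbjor and Zorjor (Rule 4), but Zorjor is never earned. No rule produces Gorwex, and it is not given.

Naleld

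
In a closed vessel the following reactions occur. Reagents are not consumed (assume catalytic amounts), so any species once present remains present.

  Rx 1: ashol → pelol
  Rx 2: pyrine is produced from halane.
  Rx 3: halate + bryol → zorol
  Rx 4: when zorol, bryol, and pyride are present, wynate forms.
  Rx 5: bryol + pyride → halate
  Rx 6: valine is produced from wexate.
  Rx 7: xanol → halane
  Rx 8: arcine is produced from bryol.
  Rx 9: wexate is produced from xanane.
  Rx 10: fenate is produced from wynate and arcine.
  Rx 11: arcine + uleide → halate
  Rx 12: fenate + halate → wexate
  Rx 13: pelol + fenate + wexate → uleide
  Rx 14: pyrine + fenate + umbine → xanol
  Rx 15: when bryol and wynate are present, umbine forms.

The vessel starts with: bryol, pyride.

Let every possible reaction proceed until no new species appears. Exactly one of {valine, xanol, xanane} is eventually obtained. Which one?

bryol present → arcine forms (Rx 8).
bryol and pyride present → halate forms (Rx 5).
halate and bryol present → zorol forms (Rx 3).
zorol, bryol, and pyride present → wynate forms (Rx 4).
wynate and arcine present → fenate forms (Rx 10).
fenate and halate present → wexate forms (Rx 12).
wexate present → valine forms (Rx 6).
No rule produces xanane, and it is not given. xanol would need pyrine, fenate, and umbine (Rx 14), but pyrine never forms.

valine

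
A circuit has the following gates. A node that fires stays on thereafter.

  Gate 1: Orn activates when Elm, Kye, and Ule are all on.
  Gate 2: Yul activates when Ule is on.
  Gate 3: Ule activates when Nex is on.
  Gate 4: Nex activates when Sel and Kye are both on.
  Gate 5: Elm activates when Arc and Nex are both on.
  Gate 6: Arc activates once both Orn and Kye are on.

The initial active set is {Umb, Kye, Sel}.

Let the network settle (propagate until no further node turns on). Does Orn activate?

Orn would need Elm, Kye, and Ule (Gate 1), but Elm never turns on.

No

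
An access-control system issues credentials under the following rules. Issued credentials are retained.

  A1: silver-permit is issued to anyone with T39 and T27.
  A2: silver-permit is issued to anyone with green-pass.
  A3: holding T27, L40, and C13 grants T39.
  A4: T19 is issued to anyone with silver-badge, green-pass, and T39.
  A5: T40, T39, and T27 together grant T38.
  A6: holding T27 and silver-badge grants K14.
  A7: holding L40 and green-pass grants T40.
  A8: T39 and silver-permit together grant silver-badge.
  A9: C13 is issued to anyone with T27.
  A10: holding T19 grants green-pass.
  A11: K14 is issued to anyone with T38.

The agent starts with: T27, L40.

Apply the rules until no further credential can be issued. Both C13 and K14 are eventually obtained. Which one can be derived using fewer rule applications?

C13

C13: Holding T27 grants C13 (A9). [1 rule application]
K14: Holding T27 grants C13 (A9). Holding T27, L40, and C13 grants T39 (A3). Holding T39 and T27 grants silver-permit (A1). Holding T39 and silver-permit grants silver-badge (A8). Holding T27 and silver-badge grants K14 (A6). [5 rule applications]
C13 needs fewer.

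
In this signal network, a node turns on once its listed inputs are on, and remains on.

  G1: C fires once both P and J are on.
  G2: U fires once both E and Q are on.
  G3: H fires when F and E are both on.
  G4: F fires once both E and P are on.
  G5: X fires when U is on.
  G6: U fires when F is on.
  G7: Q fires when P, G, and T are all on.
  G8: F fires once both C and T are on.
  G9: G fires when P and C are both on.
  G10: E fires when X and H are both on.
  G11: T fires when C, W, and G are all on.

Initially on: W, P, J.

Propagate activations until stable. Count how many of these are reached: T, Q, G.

3

P and J are on, so C fires (G1).
G9: P and C on → G on.
G11: C, W, and G on → T on.
G7: P, G, and T on → Q on.
T: reached.
Q: reached.
G: reached.
All 3 are reached.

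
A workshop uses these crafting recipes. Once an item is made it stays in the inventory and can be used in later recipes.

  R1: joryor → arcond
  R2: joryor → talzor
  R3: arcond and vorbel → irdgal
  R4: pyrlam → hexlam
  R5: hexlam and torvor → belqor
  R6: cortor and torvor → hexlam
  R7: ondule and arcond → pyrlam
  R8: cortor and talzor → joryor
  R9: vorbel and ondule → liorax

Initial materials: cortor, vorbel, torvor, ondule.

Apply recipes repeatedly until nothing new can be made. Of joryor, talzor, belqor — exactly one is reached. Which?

belqor

cortor and torvor → hexlam (R6).
Using R5, hexlam and torvor make belqor.
talzor would need joryor (R2), but joryor is never obtained. joryor would need cortor and talzor (R8), but talzor is never obtained.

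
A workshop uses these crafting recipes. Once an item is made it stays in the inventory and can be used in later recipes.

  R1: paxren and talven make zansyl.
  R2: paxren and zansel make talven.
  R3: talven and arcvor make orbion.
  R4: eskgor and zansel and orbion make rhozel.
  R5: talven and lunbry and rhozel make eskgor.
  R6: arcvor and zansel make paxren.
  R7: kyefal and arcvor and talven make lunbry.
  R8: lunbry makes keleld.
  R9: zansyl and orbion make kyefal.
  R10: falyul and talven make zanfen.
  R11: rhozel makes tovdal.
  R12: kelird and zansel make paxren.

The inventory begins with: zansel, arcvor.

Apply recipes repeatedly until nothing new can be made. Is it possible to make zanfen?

zanfen would need falyul and talven (R10), but falyul is never obtained.

No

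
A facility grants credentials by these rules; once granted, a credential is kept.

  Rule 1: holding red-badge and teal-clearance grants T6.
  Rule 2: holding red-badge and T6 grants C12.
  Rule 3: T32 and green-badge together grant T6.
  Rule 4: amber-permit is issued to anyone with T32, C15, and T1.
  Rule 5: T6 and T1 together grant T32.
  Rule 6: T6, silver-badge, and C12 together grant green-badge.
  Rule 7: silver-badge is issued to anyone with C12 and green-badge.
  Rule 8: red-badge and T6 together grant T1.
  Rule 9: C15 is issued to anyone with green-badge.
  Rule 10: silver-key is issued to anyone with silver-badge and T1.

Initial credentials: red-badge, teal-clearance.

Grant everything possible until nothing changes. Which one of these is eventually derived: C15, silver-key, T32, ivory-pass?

T32

Holding red-badge and teal-clearance grants T6 (Rule 1).
Holding red-badge and T6 grants T1 (Rule 8).
Holding T6 and T1 grants T32 (Rule 5).
C15 would need green-badge (Rule 9), but green-badge is never granted. silver-key would need silver-badge and T1 (Rule 10), but silver-badge is never granted. No rule produces ivory-pass, and it is not given.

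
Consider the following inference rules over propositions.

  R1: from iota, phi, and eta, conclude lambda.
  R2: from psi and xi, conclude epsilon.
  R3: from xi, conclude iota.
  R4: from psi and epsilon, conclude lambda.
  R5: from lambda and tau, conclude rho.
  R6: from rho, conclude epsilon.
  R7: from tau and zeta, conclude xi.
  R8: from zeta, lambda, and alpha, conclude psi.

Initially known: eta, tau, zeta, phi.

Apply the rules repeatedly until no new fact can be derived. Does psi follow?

psi would need zeta, lambda, and alpha (R8), but alpha is never established.

No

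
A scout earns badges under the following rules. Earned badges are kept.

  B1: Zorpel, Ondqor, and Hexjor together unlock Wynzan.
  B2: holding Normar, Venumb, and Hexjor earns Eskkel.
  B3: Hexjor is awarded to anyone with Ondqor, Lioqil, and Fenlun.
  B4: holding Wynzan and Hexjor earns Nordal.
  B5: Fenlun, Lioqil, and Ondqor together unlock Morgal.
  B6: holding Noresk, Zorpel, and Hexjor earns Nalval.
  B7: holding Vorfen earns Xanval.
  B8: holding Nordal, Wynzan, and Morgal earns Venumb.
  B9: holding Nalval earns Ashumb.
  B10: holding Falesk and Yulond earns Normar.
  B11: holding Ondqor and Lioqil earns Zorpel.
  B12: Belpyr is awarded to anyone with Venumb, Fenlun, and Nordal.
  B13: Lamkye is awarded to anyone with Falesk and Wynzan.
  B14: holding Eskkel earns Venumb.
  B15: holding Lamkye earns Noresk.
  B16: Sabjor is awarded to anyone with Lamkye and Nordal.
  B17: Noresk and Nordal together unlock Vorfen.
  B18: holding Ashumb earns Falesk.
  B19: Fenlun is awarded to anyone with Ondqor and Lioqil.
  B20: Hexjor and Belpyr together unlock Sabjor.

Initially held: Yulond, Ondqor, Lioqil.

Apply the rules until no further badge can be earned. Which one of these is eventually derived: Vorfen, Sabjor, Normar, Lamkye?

With Ondqor and Lioqil, Fenlun is earned (B19).
With Ondqor and Lioqil, Zorpel is earned (B11).
With Fenlun, Lioqil, and Ondqor, Morgal is earned (B5).
With Ondqor, Lioqil, and Fenlun, Hexjor is earned (B3).
With Zorpel, Ondqor, and Hexjor, Wynzan is earned (B1).
With Wynzan and Hexjor, Nordal is earned (B4).
With Nordal, Wynzan, and Morgal, Venumb is earned (B8).
With Venumb, Fenlun, and Nordal, Belpyr is earned (B12).
With Hexjor and Belpyr, Sabjor is earned (B20).
Lamkye would need Falesk and Wynzan (B13), but Falesk is never earned. Normar would need Falesk and Yulond (B10), but Falesk is never earned. Vorfen would need Noresk and Nordal (B17), but Noresk is never earned.

Sabjor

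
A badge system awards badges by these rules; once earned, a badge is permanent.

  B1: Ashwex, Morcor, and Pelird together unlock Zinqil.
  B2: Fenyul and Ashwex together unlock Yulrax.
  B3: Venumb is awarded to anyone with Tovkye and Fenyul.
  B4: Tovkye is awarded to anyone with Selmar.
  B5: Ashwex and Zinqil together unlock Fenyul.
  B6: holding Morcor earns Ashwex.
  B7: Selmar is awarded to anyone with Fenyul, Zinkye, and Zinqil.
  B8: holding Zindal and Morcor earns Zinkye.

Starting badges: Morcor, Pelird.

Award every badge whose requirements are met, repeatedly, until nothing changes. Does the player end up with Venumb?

Venumb would need Tovkye and Fenyul (B3), but Tovkye is never earned.

No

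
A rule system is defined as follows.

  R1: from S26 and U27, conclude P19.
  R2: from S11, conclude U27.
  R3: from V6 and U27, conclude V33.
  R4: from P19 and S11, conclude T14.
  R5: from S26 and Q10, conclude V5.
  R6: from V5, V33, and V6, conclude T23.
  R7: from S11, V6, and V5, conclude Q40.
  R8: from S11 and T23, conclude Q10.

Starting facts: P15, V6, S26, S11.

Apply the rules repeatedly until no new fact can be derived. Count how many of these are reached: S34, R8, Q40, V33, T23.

S11 holds, so U27 follows (R2).
V6 and U27 hold, so V33 follows (R3).
No rule produces S34, and it is not given.
No rule produces R8, and it is not given.
Q40 would need S11, V6, and V5 (R7), but V5 is never established.
V33: reached.
T23 would need V5, V33, and V6 (R6), but V5 is never established.
Reached: V33 — 1 of the 5.

1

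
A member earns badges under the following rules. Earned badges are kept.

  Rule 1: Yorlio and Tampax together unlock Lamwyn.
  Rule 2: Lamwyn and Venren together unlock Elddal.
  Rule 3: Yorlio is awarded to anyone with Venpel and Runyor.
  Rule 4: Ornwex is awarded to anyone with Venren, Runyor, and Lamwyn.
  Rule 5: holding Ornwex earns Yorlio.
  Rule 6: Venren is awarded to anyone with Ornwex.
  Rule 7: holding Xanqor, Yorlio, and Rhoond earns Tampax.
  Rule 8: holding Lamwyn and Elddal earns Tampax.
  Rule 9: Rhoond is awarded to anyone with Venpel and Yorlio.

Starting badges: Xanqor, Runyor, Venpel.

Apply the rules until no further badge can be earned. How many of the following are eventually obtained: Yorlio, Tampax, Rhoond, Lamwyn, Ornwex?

4

With Venpel and Runyor, Yorlio is earned (Rule 3).
With Venpel and Yorlio, Rhoond is earned (Rule 9).
With Xanqor, Yorlio, and Rhoond, Tampax is earned (Rule 7).
With Yorlio and Tampax, Lamwyn is earned (Rule 1).
Yorlio: reached.
Tampax: reached.
Rhoond: reached.
Lamwyn: reached.
Ornwex would need Venren, Runyor, and Lamwyn (Rule 4), but Venren is never earned.
Reached: Yorlio, Tampax, Rhoond, and Lamwyn — 4 of the 5.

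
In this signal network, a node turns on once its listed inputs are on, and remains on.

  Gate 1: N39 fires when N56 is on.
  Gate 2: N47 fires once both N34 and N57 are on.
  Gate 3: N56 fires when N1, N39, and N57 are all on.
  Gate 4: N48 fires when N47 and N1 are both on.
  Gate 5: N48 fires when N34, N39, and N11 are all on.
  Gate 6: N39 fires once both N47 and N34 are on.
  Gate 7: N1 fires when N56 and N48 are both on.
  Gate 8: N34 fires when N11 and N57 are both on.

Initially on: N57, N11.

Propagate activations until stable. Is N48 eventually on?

N11 and N57 are on, so N34 fires (Gate 8).
N34 and N57 are on, so N47 fires (Gate 2).
N47 and N34 are on, so N39 fires (Gate 6).
N34, N39, and N11 are on, so N48 fires (Gate 5).

Yes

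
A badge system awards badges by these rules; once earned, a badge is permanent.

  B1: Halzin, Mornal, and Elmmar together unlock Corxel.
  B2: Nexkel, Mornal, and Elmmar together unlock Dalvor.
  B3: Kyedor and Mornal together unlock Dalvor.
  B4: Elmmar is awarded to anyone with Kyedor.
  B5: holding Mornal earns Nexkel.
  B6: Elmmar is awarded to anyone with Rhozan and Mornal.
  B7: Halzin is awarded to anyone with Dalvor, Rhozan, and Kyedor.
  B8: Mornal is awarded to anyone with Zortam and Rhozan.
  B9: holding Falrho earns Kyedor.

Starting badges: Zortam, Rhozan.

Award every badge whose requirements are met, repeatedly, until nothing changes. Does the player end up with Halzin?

Halzin would need Dalvor, Rhozan, and Kyedor (B7), but Kyedor is never earned.

No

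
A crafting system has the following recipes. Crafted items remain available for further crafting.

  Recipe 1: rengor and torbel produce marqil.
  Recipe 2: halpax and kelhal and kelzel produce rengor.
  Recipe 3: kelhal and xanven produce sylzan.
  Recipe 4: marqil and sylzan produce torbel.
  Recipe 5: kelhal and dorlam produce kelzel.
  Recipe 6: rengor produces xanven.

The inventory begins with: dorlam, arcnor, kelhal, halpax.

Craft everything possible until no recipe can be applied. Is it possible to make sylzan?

Yes

Using Recipe 5, kelhal and dorlam make kelzel.
Using Recipe 2, halpax, kelhal, and kelzel make rengor.
rengor → xanven (Recipe 6).
kelhal and xanven → sylzan (Recipe 3).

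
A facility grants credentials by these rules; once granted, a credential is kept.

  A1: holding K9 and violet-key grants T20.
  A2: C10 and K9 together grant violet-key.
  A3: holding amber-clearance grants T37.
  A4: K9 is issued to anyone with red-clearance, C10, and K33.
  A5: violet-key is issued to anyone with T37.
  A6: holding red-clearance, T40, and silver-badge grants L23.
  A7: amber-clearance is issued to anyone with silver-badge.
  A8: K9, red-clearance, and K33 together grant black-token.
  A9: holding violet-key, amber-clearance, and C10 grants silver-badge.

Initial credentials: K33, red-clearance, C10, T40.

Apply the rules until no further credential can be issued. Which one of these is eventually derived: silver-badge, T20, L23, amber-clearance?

T20

Holding red-clearance, C10, and K33 grants K9 (A4).
Holding C10 and K9 grants violet-key (A2).
Holding K9 and violet-key grants T20 (A1).
silver-badge would need violet-key, amber-clearance, and C10 (A9), but amber-clearance is never granted. L23 would need red-clearance, T40, and silver-badge (A6), but silver-badge is never granted. amber-clearance would need silver-badge (A7), but silver-badge is never granted.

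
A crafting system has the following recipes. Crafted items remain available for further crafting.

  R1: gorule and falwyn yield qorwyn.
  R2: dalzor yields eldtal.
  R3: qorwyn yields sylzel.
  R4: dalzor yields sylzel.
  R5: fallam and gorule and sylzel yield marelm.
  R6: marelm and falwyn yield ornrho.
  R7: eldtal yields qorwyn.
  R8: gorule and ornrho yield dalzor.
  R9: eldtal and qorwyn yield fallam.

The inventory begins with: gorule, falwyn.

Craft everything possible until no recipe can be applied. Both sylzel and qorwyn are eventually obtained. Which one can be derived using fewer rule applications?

qorwyn: gorule and falwyn → qorwyn (R1). [1 rule application]
sylzel: Using R1, gorule and falwyn make qorwyn. Using R3, qorwyn makes sylzel. [2 rule applications]
qorwyn needs fewer.

qorwyn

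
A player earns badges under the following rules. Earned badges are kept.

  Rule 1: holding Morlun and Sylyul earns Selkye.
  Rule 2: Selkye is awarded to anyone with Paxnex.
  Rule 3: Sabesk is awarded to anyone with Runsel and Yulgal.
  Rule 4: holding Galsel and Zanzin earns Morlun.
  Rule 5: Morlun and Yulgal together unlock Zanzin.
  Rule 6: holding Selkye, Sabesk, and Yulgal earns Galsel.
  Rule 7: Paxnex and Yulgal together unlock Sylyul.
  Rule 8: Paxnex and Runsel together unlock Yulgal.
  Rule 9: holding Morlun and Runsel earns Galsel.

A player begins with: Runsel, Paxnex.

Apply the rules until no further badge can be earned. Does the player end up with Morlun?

No

Morlun would need Galsel and Zanzin (Rule 4), but Zanzin is never earned.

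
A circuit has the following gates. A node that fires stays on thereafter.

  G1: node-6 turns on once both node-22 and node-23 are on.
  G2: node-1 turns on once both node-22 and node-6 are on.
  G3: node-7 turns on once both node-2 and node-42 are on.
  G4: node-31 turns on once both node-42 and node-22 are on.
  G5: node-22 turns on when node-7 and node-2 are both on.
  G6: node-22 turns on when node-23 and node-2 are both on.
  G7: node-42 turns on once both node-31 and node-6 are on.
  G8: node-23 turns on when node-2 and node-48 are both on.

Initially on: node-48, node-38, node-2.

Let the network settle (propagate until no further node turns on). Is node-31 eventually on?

No

node-31 would need node-42 and node-22 (G4), but node-42 never turns on.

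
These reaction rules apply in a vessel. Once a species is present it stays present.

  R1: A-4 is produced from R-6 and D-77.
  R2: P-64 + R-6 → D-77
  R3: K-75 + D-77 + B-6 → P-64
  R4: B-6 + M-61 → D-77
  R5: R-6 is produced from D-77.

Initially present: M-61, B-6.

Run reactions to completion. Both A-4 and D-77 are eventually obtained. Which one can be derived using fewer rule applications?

D-77: B-6 and M-61 present → D-77 forms (R4). [1 rule application]
A-4: B-6 and M-61 present → D-77 forms (R4). D-77 present → R-6 forms (R5). R-6 and D-77 present → A-4 forms (R1). [3 rule applications]
D-77 needs fewer.

D-77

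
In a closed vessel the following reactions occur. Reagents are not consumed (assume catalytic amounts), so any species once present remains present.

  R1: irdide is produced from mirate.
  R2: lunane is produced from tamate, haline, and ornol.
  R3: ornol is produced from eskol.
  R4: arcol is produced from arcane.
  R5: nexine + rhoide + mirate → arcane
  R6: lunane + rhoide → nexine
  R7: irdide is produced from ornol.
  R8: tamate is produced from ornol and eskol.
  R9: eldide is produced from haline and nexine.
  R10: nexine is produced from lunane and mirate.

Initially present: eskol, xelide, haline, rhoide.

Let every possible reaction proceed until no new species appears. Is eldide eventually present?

Yes

eskol present → ornol forms (R3).
ornol and eskol present → tamate forms (R8).
tamate, haline, and ornol present → lunane forms (R2).
lunane and rhoide present → nexine forms (R6).
haline and nexine present → eldide forms (R9).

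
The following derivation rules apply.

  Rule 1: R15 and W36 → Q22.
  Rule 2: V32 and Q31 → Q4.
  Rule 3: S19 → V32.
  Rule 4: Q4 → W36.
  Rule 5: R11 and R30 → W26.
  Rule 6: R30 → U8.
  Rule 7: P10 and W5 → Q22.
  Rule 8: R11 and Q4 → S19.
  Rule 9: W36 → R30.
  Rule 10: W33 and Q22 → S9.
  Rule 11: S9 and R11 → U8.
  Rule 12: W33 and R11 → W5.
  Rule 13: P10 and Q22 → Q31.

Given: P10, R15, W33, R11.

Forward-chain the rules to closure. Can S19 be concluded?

No

S19 would need R11 and Q4 (Rule 8), but Q4 is never established.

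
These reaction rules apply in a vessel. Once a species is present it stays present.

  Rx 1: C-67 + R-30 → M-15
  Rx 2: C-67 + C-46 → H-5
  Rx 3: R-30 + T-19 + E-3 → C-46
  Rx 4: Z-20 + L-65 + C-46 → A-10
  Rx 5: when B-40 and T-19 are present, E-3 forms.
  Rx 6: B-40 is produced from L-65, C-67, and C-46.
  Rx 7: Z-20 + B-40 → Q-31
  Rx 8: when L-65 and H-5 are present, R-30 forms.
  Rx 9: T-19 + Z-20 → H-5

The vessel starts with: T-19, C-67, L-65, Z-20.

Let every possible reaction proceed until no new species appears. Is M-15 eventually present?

T-19 and Z-20 present → H-5 forms (Rx 9).
L-65 and H-5 present → R-30 forms (Rx 8).
C-67 and R-30 present → M-15 forms (Rx 1).

Yes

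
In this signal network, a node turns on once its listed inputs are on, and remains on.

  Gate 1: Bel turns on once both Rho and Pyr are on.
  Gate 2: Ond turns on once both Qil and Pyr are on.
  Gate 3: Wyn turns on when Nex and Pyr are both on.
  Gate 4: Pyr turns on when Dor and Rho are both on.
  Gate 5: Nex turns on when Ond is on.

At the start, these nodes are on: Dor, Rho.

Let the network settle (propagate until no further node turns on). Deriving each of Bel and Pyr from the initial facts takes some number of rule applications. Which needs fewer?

Pyr

Pyr: Gate 4: Dor and Rho on → Pyr on. [1 rule application]
Bel: Dor and Rho are on, so Pyr turns on (Gate 4). Gate 1: Rho and Pyr on → Bel on. [2 rule applications]
Pyr needs fewer.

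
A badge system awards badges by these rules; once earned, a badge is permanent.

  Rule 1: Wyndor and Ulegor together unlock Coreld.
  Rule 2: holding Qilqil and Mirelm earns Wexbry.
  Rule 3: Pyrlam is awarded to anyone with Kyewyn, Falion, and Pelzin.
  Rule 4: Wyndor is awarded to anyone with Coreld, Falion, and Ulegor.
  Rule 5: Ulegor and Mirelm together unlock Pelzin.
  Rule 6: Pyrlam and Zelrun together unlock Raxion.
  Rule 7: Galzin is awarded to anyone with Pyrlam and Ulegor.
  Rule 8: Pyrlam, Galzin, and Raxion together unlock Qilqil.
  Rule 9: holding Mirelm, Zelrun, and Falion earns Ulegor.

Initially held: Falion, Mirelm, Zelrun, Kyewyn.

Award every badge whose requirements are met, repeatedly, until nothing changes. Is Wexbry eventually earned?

Yes

With Mirelm, Zelrun, and Falion, Ulegor is earned (Rule 9).
With Ulegor and Mirelm, Pelzin is earned (Rule 5).
With Kyewyn, Falion, and Pelzin, Pyrlam is earned (Rule 3).
With Pyrlam and Ulegor, Galzin is earned (Rule 7).
With Pyrlam and Zelrun, Raxion is earned (Rule 6).
With Pyrlam, Galzin, and Raxion, Qilqil is earned (Rule 8).
With Qilqil and Mirelm, Wexbry is earned (Rule 2).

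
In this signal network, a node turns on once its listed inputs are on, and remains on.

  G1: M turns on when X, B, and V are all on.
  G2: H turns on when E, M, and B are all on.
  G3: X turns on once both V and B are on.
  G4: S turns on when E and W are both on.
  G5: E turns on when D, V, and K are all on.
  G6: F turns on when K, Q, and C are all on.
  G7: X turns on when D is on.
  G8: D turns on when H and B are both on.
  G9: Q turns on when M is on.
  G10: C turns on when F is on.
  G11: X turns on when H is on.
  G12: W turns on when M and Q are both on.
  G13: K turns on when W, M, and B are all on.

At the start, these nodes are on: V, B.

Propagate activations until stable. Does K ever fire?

Yes

V and B are on, so X turns on (G3).
X, B, and V are on, so M turns on (G1).
G9: M on → Q on.
G12: M and Q on → W on.
W, M, and B are on, so K turns on (G13).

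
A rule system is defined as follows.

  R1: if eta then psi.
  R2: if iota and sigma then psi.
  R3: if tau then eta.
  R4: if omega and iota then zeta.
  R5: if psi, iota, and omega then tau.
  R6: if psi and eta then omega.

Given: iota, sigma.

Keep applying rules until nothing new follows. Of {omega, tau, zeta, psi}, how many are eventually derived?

1

iota and sigma hold, so psi follows (R2).
omega would need psi and eta (R6), but eta is never established.
tau would need psi, iota, and omega (R5), but omega is never established.
zeta would need omega and iota (R4), but omega is never established.
psi: reached.
Reached: psi — 1 of the 4.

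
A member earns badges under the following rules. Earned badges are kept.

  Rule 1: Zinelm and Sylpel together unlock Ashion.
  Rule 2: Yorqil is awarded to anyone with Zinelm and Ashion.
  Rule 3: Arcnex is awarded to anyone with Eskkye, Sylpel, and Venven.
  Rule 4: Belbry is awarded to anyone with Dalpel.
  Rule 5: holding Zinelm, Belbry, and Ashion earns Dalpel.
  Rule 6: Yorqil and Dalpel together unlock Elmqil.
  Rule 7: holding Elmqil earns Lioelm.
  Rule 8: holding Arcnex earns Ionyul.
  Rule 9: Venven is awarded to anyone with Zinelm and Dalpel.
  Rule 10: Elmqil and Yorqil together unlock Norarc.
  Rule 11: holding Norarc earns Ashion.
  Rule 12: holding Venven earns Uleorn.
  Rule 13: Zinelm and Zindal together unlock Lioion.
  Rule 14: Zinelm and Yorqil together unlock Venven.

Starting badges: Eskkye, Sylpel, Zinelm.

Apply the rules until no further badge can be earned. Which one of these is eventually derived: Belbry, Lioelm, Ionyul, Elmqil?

Ionyul

With Zinelm and Sylpel, Ashion is earned (Rule 1).
With Zinelm and Ashion, Yorqil is earned (Rule 2).
With Zinelm and Yorqil, Venven is earned (Rule 14).
With Eskkye, Sylpel, and Venven, Arcnex is earned (Rule 3).
With Arcnex, Ionyul is earned (Rule 8).
Lioelm would need Elmqil (Rule 7), but Elmqil is never earned. Elmqil would need Yorqil and Dalpel (Rule 6), but Dalpel is never earned. Belbry would need Dalpel (Rule 4), but Dalpel is never earned.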